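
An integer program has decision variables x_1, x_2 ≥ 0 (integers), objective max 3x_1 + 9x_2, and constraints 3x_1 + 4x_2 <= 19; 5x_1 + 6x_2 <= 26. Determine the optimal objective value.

(x_1,x_2)=(0,4): 3·0+4·4=16≤19, 5·0+6·4=24≤26, objective 36.
(x_1,x_2)=(1,3): 3·1+4·3=15≤19, 5·1+6·3=23≤26, objective 30.
(x_1,x_2)=(0,3): 3·0+4·3=12≤19, 5·0+6·3=18≤26, objective 27.
The best lattice point is (0,4), giving 36.

36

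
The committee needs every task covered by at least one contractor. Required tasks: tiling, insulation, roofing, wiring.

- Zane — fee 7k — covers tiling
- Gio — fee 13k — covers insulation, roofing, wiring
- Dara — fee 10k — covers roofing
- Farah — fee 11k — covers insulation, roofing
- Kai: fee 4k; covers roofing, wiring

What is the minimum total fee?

20

The greedy cost-per-new-task heuristic would pick Kai, Zane, and Farah for 22, but a cheaper cover exists.
Choose Zane and Gio: together they cover tiling, insulation, roofing, wiring — every task.
Total fee: 7 + 13 = 20.
No cover costs less than 20.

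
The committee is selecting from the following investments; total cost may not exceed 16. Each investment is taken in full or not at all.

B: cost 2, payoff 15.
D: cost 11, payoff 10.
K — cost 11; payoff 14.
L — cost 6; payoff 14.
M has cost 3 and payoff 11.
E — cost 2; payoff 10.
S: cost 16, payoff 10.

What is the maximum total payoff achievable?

Take B, L, M, and E: cost 2 + 6 + 3 + 2 = 13 ≤ 16, payoff 15 + 14 + 11 + 10 = 50.
No other feasible combination does better.

50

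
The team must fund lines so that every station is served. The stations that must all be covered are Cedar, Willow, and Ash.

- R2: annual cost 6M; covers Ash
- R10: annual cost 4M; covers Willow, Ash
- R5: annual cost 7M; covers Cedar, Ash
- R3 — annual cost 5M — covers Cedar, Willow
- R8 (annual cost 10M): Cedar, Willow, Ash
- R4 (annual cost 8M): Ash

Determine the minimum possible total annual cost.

9

This is an integer covering problem.
Choose R10 and R3: together they cover Cedar, Willow, Ash — every station.
Total annual cost: 4 + 5 = 9.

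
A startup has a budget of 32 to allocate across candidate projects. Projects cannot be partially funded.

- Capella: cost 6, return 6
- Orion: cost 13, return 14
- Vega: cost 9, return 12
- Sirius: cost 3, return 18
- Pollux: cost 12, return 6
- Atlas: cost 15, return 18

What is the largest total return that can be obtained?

This is a 0-1 knapsack instance.
Orion + Sirius + Atlas: cost 13 + 3 + 15 = 31 ≤ 32, return 14 + 18 + 18 = 50.
Capella + Orion + Vega + Sirius: cost 6 + 13 + 9 + 3 = 31 ≤ 32, return 6 + 14 + 12 + 18 = 50.
The maximum return is 50; one optimal choice is Capella, Orion, Vega, and Sirius.

50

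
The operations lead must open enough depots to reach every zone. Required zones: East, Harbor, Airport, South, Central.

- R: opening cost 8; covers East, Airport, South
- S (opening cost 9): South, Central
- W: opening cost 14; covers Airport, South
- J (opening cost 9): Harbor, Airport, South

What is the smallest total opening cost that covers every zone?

Choose R, S, and J: together they cover East, Harbor, Airport, South, Central — every zone.
Total opening cost: 8 + 9 + 9 = 26.

26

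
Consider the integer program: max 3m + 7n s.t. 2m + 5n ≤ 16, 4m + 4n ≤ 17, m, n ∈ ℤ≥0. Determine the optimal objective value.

21

(m,n)=(0,3): 2·0+5·3=15≤16, 4·0+4·3=12≤17, objective 21.
(m,n)=(2,2): 2·2+5·2=14≤16, 4·2+4·2=16≤17, objective 20.
(m,n)=(1,2): 2·1+5·2=12≤16, 4·1+4·2=12≤17, objective 17.
No feasible integer point exceeds 21.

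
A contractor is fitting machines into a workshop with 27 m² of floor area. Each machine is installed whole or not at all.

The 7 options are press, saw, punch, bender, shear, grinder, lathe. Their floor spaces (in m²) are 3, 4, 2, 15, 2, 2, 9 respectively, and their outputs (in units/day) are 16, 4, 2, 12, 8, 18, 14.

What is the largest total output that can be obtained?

Treat it as a binary knapsack problem.
Take press, saw, punch, shear, grinder, and lathe: floor space 3 + 4 + 2 + 2 + 2 + 9 = 22 ≤ 27, output 16 + 4 + 2 + 8 + 18 + 14 = 62.
No other feasible combination does better.

62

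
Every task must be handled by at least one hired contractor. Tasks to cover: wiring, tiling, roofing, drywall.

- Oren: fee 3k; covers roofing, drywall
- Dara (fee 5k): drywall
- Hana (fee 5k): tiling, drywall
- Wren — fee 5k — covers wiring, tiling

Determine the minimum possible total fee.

This is a weighted set-cover instance.
Choose Oren and Wren: together they cover wiring, tiling, roofing, drywall — every task.
Total fee: 3 + 5 = 8.
No cover costs less than 8.

8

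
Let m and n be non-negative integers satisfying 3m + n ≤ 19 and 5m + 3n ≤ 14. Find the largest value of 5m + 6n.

(m,n)=(0,4) is feasible, giving 24.
(m,n)=(1,3) is feasible, giving 23.
(m,n)=(0,3) is feasible, giving 18.
The best lattice point is (0,4), giving 24.

24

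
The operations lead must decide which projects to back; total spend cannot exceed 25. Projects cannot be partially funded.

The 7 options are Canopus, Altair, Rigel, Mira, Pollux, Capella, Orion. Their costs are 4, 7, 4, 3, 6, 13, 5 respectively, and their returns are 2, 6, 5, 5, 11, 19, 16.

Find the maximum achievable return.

Pollux + Capella + Orion: cost 6 + 13 + 5 = 24 ≤ 25, return 11 + 19 + 16 = 46.
Rigel + Mira + Capella + Orion: cost 4 + 3 + 13 + 5 = 25 ≤ 25, return 5 + 5 + 19 + 16 = 45.
Altair + Rigel + Mira + Pollux + Orion: cost 7 + 4 + 3 + 6 + 5 = 25 ≤ 25, return 6 + 5 + 5 + 11 + 16 = 43.
Best is Pollux, Capella, and Orion with total return 46.

46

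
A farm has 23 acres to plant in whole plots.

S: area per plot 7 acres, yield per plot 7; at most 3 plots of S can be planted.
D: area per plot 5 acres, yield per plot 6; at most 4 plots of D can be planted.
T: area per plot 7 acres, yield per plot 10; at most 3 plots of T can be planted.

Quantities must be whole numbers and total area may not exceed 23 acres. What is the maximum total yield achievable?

30

T has the best ratio (10/7); taking only T gives at most 3×10 = 30 (stopped by the area limit).
Optimal: 3×T: area 21 ≤ 23, yield 3·10 = 30.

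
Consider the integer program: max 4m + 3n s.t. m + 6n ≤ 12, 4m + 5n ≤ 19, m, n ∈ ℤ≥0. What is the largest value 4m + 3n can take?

(m,n)=(4,0): 1·4+6·0=4≤12, 4·4+5·0=16≤19, objective 16.
(m,n)=(3,1): 1·3+6·1=9≤12, 4·3+5·1=17≤19, objective 15.
(m,n)=(3,0): 1·3+6·0=3≤12, 4·3+5·0=12≤19, objective 12.
The best lattice point is (4,0), giving 16.

16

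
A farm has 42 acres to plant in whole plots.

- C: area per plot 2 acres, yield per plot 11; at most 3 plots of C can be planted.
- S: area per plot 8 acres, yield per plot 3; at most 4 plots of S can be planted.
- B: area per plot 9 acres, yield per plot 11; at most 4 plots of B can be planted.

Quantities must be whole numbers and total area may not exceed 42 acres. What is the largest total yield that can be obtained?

Take 3×C and 4×B: area 42 ≤ 42, yield 3·11 + 4·11 = 77.
C has the best ratio (11/2) and is taken to its limit of 3; remaining capacity is filled optimally with the others.

77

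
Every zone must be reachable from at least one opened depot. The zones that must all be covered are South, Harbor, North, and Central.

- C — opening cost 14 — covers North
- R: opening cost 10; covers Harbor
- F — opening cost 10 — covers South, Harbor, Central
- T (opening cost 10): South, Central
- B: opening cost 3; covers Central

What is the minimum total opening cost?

24

This is a weighted set-cover instance.
The greedy cost-per-new-zone heuristic would pick B, F, and C for 27, but a cheaper cover exists.
Choose C and F: together they cover South, Harbor, North, Central — every zone.
Total opening cost: 14 + 10 = 24.
No cover costs less than 24.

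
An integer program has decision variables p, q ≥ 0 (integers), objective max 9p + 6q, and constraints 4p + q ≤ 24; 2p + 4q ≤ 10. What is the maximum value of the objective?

(p,q)=(5,0): 4·5+1·0=20≤24, 2·5+4·0=10≤10, objective 45.
(p,q)=(4,0): 4·4+1·0=16≤24, 2·4+4·0=8≤10, objective 36.
The best lattice point is (5,0), giving 45.

45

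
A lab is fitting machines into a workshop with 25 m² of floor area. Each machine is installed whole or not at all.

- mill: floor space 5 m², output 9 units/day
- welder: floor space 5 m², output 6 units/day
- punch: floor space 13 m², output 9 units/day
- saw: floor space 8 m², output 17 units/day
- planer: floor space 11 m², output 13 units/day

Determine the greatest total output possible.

Take mill, saw, and planer: floor space 5 + 8 + 11 = 24 ≤ 25, output 9 + 17 + 13 = 39.
No other feasible combination does better.

39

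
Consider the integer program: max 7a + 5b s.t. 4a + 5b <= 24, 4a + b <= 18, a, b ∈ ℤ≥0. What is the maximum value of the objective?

(a,b)=(4,1) is feasible, giving 33.
(a,b)=(3,2) is feasible, giving 31.
(a,b)=(4,0) is feasible, giving 28.
Maximum is 33 at (a,b)=(4,1).

33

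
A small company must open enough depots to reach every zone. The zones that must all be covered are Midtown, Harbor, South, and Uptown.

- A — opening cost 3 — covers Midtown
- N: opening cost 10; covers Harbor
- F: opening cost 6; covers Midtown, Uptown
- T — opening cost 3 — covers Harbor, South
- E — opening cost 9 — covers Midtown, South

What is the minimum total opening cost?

The greedy cost-per-new-zone heuristic would pick T, A, and F for 12, but a cheaper cover exists.
Choose F and T: together they cover Midtown, Harbor, South, Uptown — every zone.
Total opening cost: 6 + 3 = 9.
No cover costs less than 9.

9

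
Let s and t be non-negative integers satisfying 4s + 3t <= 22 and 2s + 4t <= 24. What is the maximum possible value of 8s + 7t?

The continuous relaxation peaks at (1.6, 5.2) with value 49.20; rounding to a feasible lattice point costs some objective.
(s,t)=(4,2): 4·4+3·2=22≤22, 2·4+4·2=16≤24, objective 46.
(s,t)=(3,3): 4·3+3·3=21≤22, 2·3+4·3=18≤24, objective 45.
(s,t)=(2,4): 4·2+3·4=20≤22, 2·2+4·4=20≤24, objective 44.
(s,t)=(1,5): 4·1+3·5=19≤22, 2·1+4·5=22≤24, objective 43.
No feasible integer point exceeds 46.

46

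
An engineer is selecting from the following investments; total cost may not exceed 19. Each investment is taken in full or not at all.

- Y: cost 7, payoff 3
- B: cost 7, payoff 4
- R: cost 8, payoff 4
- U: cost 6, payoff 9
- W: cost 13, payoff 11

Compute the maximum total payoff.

U + W: cost 6 + 13 = 19 ≤ 19, payoff 9 + 11 = 20.
R + U: cost 8 + 6 = 14 ≤ 19, payoff 4 + 9 = 13.
B + U: cost 7 + 6 = 13 ≤ 19, payoff 4 + 9 = 13.
Best is U and W with total payoff 20.

20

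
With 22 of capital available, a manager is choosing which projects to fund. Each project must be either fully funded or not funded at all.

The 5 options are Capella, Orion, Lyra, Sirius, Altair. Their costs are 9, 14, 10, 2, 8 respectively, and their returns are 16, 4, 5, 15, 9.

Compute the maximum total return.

Allowing fractional choices, the relaxed optimum would be about 41.5, but projects are indivisible.
Capella + Sirius + Altair: cost 9 + 2 + 8 = 19 ≤ 22, return 16 + 15 + 9 = 40.
Capella + Lyra + Sirius: cost 9 + 10 + 2 = 21 ≤ 22, return 16 + 5 + 15 = 36.
Best is Capella, Sirius, and Altair with total return 40.

40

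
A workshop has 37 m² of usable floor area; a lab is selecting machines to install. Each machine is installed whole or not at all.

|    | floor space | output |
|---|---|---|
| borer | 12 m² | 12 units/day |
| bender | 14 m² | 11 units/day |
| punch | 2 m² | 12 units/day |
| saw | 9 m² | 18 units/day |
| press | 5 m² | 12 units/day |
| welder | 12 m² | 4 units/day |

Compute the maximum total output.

54

This is a 0-1 knapsack instance.
borer + punch + saw + press: floor space 12 + 2 + 9 + 5 = 28 ≤ 37, output 12 + 12 + 18 + 12 = 54.
bender + punch + saw + press: floor space 14 + 2 + 9 + 5 = 30 ≤ 37, output 11 + 12 + 18 + 12 = 53.
borer + bender + punch + saw: floor space 12 + 14 + 2 + 9 = 37 ≤ 37, output 12 + 11 + 12 + 18 = 53.
Best is borer, punch, saw, and press with total output 54.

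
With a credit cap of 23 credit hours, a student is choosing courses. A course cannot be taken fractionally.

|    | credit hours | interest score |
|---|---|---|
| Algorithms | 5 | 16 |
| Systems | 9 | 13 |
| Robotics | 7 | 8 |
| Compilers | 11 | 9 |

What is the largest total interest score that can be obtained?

37

Algorithms + Systems + Robotics: credit hours 5 + 9 + 7 = 21 ≤ 23, interest score 16 + 13 + 8 = 37.
Algorithms + Robotics + Compilers: credit hours 5 + 7 + 11 = 23 ≤ 23, interest score 16 + 8 + 9 = 33.
Best is Algorithms, Systems, and Robotics with total interest score 37.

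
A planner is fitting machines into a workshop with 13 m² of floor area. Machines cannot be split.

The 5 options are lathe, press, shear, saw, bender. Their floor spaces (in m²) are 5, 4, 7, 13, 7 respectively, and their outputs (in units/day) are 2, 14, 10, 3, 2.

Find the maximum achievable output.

24

Allowing fractional choices, the relaxed optimum would be about 24.8, but machines are indivisible.
press + bender: floor space 4 + 7 = 11 ≤ 13, output 14 + 2 = 16.
lathe + press: floor space 5 + 4 = 9 ≤ 13, output 2 + 14 = 16.
press + shear: floor space 4 + 7 = 11 ≤ 13, output 14 + 10 = 24.
Best is press and shear with total output 24.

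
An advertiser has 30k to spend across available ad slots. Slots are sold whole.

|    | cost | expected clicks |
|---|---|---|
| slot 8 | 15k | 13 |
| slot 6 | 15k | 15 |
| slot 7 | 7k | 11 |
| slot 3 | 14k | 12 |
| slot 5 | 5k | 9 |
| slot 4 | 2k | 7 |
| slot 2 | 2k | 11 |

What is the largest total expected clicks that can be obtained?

50

Allowing fractional choices, the relaxed optimum would be about 52.0, but ad slots are indivisible.
slot 6 + slot 7 + slot 5 + slot 2: cost 15 + 7 + 5 + 2 = 29 ≤ 30, expected clicks 15 + 11 + 9 + 11 = 46.
slot 7 + slot 3 + slot 5 + slot 4 + slot 2: cost 7 + 14 + 5 + 2 + 2 = 30 ≤ 30, expected clicks 11 + 12 + 9 + 7 + 11 = 50.
Best is slot 7, slot 3, slot 5, slot 4, and slot 2 with total expected clicks 50.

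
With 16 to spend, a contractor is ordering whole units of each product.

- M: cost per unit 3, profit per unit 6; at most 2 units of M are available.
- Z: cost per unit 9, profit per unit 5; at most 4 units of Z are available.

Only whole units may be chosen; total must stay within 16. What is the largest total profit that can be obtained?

2×M and 1×Z: cost 15 ≤ 16, profit 2·6 + 1·5 = 17.
2×M: cost 6 ≤ 16, profit 2·6 = 12.
Best is 17.

17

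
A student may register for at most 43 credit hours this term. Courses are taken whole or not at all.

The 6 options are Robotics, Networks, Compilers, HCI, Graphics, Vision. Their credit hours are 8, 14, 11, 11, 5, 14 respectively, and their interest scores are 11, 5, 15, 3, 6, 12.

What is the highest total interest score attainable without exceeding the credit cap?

Robotics + Compilers + Graphics + Vision: credit hours 8 + 11 + 5 + 14 = 38 ≤ 43, interest score 11 + 15 + 6 + 12 = 44.
Robotics + Compilers + Vision: credit hours 8 + 11 + 14 = 33 ≤ 43, interest score 11 + 15 + 12 = 38.
Best is Robotics, Compilers, Graphics, and Vision with total interest score 44.

44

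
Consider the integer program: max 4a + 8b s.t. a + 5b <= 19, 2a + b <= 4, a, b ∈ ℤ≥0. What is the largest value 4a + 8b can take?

Relaxing integrality, the LP optimum is 30.67 at (a,b) = (0.111, 3.78), which is not an integer point.
(a,b)=(0,3): 1·0+5·3=15≤19, 2·0+1·3=3≤4, objective 24.
(a,b)=(1,2): 1·1+5·2=11≤19, 2·1+1·2=4≤4, objective 20.
(a,b)=(0,2): 1·0+5·2=10≤19, 2·0+1·2=2≤4, objective 16.
The best lattice point is (0,3), giving 24.

24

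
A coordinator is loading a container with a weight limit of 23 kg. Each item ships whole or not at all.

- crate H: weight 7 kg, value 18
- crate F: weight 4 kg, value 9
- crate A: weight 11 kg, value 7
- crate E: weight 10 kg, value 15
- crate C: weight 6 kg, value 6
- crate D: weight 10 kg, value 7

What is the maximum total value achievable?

Allowing fractional choices, the relaxed optimum would be about 44.0, but items are indivisible.
crate H + crate F + crate E: weight 7 + 4 + 10 = 21 ≤ 23, value 18 + 9 + 15 = 42.
crate H + crate F + crate D: weight 7 + 4 + 10 = 21 ≤ 23, value 18 + 9 + 7 = 34.
crate H + crate E + crate C: weight 7 + 10 + 6 = 23 ≤ 23, value 18 + 15 + 6 = 39.
Best is crate H, crate F, and crate E with total value 42.

42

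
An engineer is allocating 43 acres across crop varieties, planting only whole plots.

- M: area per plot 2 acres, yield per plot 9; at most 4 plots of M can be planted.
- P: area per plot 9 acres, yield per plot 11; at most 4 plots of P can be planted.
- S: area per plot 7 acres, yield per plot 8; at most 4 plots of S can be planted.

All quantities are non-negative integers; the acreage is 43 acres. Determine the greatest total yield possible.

4×M, 2×P, and 2×S: area 40 ≤ 43, yield 4·9 + 2·11 + 2·8 = 74.
4×M, 3×P, and 1×S: area 42 ≤ 43, yield 4·9 + 3·11 + 1·8 = 77.
Best is 77.

77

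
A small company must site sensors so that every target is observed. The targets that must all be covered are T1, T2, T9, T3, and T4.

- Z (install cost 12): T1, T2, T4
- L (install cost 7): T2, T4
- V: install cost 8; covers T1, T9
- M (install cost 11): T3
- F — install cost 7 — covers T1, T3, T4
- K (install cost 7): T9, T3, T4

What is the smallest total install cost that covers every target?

Choose Z and K: together they cover T1, T2, T9, T3, T4 — every target.
Total install cost: 12 + 7 = 19.

19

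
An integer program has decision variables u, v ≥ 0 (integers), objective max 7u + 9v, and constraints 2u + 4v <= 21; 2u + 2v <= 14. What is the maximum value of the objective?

55

(u,v)=(4,3): 2·4+4·3=20≤21, 2·4+2·3=14≤14, objective 55.
(u,v)=(5,2): 2·5+4·2=18≤21, 2·5+2·2=14≤14, objective 53.
No feasible integer point exceeds 55.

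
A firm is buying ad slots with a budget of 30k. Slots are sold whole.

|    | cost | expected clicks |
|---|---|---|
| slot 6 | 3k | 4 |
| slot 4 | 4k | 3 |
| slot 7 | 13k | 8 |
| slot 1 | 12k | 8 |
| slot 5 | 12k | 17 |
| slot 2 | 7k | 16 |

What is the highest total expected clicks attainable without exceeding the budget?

40

Take slot 6, slot 4, slot 5, and slot 2: cost 3 + 4 + 12 + 7 = 26 ≤ 30, expected clicks 4 + 3 + 17 + 16 = 40.
No other feasible combination does better.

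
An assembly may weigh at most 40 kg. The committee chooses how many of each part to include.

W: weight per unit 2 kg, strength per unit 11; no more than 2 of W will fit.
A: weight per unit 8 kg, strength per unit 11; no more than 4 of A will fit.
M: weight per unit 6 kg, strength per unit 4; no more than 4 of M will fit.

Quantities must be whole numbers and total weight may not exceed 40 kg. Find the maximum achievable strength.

66

W has the best ratio (11/2); taking only W gives at most 2×11 = 22 (stopped by the supply cap of 2).
Mixing does better — 2×W and 4×A: weight 36 ≤ 40, strength 2·11 + 4·11 = 66.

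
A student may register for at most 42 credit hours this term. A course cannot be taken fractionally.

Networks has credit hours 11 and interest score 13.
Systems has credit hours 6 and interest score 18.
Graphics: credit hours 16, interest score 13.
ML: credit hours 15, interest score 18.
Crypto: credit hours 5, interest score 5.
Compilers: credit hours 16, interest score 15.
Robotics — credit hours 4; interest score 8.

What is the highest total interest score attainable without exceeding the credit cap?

62

This is an integer program with binary decision variables.
Allowing fractional choices, the relaxed optimum would be about 62.9, but courses are indivisible.
Systems + ML + Compilers + Robotics: credit hours 6 + 15 + 16 + 4 = 41 ≤ 42, interest score 18 + 18 + 15 + 8 = 59.
Networks + Systems + ML + Crypto + Robotics: credit hours 11 + 6 + 15 + 5 + 4 = 41 ≤ 42, interest score 13 + 18 + 18 + 5 + 8 = 62.
Networks + Systems + Crypto + Compilers + Robotics: credit hours 11 + 6 + 5 + 16 + 4 = 42 ≤ 42, interest score 13 + 18 + 5 + 15 + 8 = 59.
Best is Networks, Systems, ML, Crypto, and Robotics with total interest score 62.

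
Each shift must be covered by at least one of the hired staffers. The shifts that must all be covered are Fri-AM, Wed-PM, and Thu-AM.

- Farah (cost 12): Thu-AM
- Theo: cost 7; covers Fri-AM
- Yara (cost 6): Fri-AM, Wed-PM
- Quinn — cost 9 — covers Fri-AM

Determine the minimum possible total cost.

This is a weighted set-cover instance.
Choose Farah and Yara: together they cover Fri-AM, Wed-PM, Thu-AM — every shift.
Total cost: 12 + 6 = 18.
No cover costs less than 18.

18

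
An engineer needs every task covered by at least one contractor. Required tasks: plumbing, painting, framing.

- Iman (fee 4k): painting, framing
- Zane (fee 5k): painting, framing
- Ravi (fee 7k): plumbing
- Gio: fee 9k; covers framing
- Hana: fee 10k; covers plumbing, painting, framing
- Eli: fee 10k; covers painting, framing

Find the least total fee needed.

This is a weighted set-cover instance.
The greedy cost-per-new-task heuristic would pick Iman and Ravi for 11, but a cheaper cover exists.
Hana alone covers plumbing, painting, framing — every task.
Total fee: 10.
No cover costs less than 10.

10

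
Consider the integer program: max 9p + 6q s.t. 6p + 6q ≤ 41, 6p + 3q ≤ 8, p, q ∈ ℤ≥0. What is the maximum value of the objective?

12

(p,q)=(0,2): 6·0+6·2=12≤41, 6·0+3·2=6≤8, objective 12.
(p,q)=(0,1): 6·0+6·1=6≤41, 6·0+3·1=3≤8, objective 6.
No feasible integer point exceeds 12.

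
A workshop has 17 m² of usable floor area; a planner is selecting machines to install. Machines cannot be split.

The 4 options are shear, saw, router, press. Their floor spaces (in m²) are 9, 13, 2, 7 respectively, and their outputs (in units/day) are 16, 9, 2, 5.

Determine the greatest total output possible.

This is an integer program with binary decision variables.
Take shear and press: floor space 9 + 7 = 16 ≤ 17, output 16 + 5 = 21.
No other feasible combination does better.

21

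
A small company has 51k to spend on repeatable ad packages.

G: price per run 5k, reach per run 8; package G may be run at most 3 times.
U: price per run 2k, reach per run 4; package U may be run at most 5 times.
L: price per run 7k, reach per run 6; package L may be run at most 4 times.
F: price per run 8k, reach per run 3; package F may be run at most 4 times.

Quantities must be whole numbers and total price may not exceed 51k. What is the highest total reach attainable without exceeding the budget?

Take 3×G, 4×U, and 4×L: price 51 ≤ 51, reach 3·8 + 4·4 + 4·6 = 64.
No other integer combination yields more.

64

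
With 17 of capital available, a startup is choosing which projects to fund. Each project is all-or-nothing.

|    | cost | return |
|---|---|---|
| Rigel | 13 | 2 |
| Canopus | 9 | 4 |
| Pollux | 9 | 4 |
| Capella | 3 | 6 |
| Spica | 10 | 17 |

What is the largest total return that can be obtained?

23

Take Capella and Spica: cost 3 + 10 = 13 ≤ 17, return 6 + 17 = 23.
No other feasible combination does better.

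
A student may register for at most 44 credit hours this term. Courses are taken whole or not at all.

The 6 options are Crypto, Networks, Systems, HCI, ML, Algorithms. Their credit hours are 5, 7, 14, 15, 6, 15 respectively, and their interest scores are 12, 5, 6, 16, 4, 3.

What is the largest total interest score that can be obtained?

Crypto + Networks + HCI + ML: credit hours 5 + 7 + 15 + 6 = 33 ≤ 44, interest score 12 + 5 + 16 + 4 = 37.
Crypto + Systems + HCI + ML: credit hours 5 + 14 + 15 + 6 = 40 ≤ 44, interest score 12 + 6 + 16 + 4 = 38.
Crypto + Networks + Systems + HCI: credit hours 5 + 7 + 14 + 15 = 41 ≤ 44, interest score 12 + 5 + 6 + 16 = 39.
Best is Crypto, Networks, Systems, and HCI with total interest score 39.

39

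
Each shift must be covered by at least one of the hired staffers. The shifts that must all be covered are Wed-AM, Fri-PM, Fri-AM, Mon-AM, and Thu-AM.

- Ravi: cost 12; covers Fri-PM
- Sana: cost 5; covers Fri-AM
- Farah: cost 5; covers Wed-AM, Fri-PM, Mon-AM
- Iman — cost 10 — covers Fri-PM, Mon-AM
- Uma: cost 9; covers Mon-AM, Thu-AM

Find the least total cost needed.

19

Choose Sana, Farah, and Uma: together they cover Wed-AM, Fri-PM, Fri-AM, Mon-AM, Thu-AM — every shift.
Total cost: 5 + 5 + 9 = 19.
No cover costs less than 19.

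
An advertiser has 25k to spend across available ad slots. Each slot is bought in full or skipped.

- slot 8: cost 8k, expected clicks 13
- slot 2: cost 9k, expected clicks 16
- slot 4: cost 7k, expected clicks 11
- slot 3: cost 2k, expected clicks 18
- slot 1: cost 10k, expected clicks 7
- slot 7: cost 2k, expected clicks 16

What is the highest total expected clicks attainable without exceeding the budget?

63

Allowing fractional choices, the relaxed optimum would be about 69.3, but ad slots are indivisible.
slot 2 + slot 4 + slot 3 + slot 7: cost 9 + 7 + 2 + 2 = 20 ≤ 25, expected clicks 16 + 11 + 18 + 16 = 61.
slot 8 + slot 4 + slot 3 + slot 7: cost 8 + 7 + 2 + 2 = 19 ≤ 25, expected clicks 13 + 11 + 18 + 16 = 58.
slot 8 + slot 2 + slot 3 + slot 7: cost 8 + 9 + 2 + 2 = 21 ≤ 25, expected clicks 13 + 16 + 18 + 16 = 63.
Best is slot 8, slot 2, slot 3, and slot 7 with total expected clicks 63.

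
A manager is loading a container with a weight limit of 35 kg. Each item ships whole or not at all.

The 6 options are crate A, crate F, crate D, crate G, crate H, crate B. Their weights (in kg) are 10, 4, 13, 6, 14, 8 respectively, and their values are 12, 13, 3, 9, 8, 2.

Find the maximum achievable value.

This is a 0-1 knapsack instance.
crate A + crate F + crate G + crate B: weight 10 + 4 + 6 + 8 = 28 ≤ 35, value 12 + 13 + 9 + 2 = 36.
crate A + crate F + crate D + crate G: weight 10 + 4 + 13 + 6 = 33 ≤ 35, value 12 + 13 + 3 + 9 = 37.
crate A + crate F + crate G + crate H: weight 10 + 4 + 6 + 14 = 34 ≤ 35, value 12 + 13 + 9 + 8 = 42.
Best is crate A, crate F, crate G, and crate H with total value 42.

42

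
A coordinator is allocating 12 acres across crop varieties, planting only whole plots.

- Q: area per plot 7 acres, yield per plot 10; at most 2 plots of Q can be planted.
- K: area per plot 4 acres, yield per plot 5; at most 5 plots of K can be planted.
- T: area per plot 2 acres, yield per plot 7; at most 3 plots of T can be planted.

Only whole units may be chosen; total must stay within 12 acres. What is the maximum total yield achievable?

26

T has the best ratio (7/2); taking only T gives at most 3×7 = 21 (stopped by the supply cap of 3).
Mixing does better — 1×K and 3×T: area 10 ≤ 12, yield 1·5 + 3·7 = 26.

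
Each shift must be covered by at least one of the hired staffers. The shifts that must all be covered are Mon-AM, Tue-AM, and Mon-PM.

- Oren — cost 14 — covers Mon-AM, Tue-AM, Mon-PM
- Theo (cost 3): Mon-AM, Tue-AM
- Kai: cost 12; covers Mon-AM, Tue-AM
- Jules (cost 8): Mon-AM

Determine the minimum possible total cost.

14

This is a weighted set-cover instance.
Oren alone covers Mon-AM, Tue-AM, Mon-PM — every shift.
Total cost: 14.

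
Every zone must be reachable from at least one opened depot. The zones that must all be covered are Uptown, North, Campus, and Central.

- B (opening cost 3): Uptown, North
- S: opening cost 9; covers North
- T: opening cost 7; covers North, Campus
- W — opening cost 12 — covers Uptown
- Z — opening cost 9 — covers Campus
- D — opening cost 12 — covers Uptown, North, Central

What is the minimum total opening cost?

19

Choose T and D: together they cover Uptown, North, Campus, Central — every zone.
Total opening cost: 7 + 12 = 19.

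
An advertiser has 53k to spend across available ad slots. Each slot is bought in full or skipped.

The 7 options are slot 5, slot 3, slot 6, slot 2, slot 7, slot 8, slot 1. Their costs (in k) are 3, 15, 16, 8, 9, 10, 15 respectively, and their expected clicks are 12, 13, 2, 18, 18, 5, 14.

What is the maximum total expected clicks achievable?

75

Take slot 5, slot 3, slot 2, slot 7, and slot 1: cost 3 + 15 + 8 + 9 + 15 = 50 ≤ 53, expected clicks 12 + 13 + 18 + 18 + 14 = 75.
No other feasible combination does better.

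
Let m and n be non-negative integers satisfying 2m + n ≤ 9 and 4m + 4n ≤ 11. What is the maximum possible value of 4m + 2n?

(m,n)=(2,0): 2·2+1·0=4≤9, 4·2+4·0=8≤11, objective 8.
(m,n)=(1,1): 2·1+1·1=3≤9, 4·1+4·1=8≤11, objective 6.
The best lattice point is (2,0), giving 8.

8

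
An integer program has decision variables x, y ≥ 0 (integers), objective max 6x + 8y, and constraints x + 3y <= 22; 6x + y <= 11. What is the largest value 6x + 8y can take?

56

The continuous relaxation peaks at (0.647, 7.12) with value 60.82; rounding to a feasible lattice point costs some objective.
(x,y)=(0,7): 1·0+3·7=21≤22, 6·0+1·7=7≤11, objective 56.
(x,y)=(0,6): 1·0+3·6=18≤22, 6·0+1·6=6≤11, objective 48.
Maximum is 56 at (x,y)=(0,7).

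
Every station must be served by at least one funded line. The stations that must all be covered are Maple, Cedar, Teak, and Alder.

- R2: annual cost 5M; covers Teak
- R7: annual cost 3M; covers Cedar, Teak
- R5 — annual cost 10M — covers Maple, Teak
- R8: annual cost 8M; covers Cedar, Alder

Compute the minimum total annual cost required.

The greedy cost-per-new-station heuristic would pick R7, R8, and R5 for 21, but a cheaper cover exists.
Choose R5 and R8: together they cover Maple, Cedar, Teak, Alder — every station.
Total annual cost: 10 + 8 = 18.
No cover costs less than 18.

18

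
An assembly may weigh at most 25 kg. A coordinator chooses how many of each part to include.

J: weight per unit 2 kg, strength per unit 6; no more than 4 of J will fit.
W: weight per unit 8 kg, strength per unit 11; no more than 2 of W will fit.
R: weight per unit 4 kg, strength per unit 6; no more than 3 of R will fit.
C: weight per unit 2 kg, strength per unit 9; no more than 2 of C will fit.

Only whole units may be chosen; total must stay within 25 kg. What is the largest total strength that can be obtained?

Take 4×J, 3×R, and 2×C: weight 24 ≤ 25, strength 4·6 + 3·6 + 2·9 = 60.
C has the best ratio (9/2) and is taken to its limit of 2; remaining capacity is filled optimally with the others.

60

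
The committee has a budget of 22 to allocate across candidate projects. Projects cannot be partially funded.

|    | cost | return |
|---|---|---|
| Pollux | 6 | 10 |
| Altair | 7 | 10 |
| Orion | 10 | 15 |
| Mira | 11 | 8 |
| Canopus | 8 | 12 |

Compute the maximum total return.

32

This is an integer program with binary decision variables.
Pollux + Orion: cost 6 + 10 = 16 ≤ 22, return 10 + 15 = 25.
Orion + Canopus: cost 10 + 8 = 18 ≤ 22, return 15 + 12 = 27.
Pollux + Altair + Canopus: cost 6 + 7 + 8 = 21 ≤ 22, return 10 + 10 + 12 = 32.
Best is Pollux, Altair, and Canopus with total return 32.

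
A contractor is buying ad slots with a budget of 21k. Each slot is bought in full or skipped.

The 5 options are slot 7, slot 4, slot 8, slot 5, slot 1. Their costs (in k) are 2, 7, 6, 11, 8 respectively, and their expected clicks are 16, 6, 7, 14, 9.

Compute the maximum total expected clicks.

39

slot 7 + slot 5 + slot 1: cost 2 + 11 + 8 = 21 ≤ 21, expected clicks 16 + 14 + 9 = 39.
slot 7 + slot 8 + slot 5: cost 2 + 6 + 11 = 19 ≤ 21, expected clicks 16 + 7 + 14 = 37.
Best is slot 7, slot 5, and slot 1 with total expected clicks 39.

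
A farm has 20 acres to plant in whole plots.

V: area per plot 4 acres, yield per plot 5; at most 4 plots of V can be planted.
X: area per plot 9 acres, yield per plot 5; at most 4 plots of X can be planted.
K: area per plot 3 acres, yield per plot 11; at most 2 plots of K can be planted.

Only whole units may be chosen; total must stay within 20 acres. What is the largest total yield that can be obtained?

3×V and 2×K: area 18 ≤ 20, yield 3·5 + 2·11 = 37.
1×V, 1×X, and 2×K: area 19 ≤ 20, yield 1·5 + 1·5 + 2·11 = 32.
Best is 37.

37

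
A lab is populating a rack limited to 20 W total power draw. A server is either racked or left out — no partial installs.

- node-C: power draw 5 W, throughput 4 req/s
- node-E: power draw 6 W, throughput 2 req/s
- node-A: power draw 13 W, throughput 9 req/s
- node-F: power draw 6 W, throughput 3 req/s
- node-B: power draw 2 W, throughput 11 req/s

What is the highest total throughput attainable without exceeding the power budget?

Take node-C, node-A, and node-B: power draw 5 + 13 + 2 = 20 ≤ 20, throughput 4 + 9 + 11 = 24.
No other feasible combination does better.

24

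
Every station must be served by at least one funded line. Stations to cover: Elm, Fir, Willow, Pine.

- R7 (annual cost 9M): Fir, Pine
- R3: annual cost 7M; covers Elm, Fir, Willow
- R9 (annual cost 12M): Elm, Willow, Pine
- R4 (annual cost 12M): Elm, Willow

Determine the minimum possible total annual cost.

Choose R7 and R3: together they cover Elm, Fir, Willow, Pine — every station.
Total annual cost: 9 + 7 = 16.

16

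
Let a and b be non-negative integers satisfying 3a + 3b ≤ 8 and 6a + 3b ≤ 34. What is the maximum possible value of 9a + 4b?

(a,b)=(2,0) is feasible, giving 18.
(a,b)=(1,1) is feasible, giving 13.
(a,b)=(1,0) is feasible, giving 9.
No feasible integer point exceeds 18.

18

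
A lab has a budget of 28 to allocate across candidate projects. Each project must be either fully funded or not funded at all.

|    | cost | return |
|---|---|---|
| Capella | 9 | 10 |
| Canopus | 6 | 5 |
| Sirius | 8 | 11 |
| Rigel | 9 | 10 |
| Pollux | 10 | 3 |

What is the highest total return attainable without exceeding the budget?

31

Allowing fractional choices, the relaxed optimum would be about 32.7, but projects are indivisible.
Canopus + Sirius + Rigel: cost 6 + 8 + 9 = 23 ≤ 28, return 5 + 11 + 10 = 26.
Capella + Sirius + Rigel: cost 9 + 8 + 9 = 26 ≤ 28, return 10 + 11 + 10 = 31.
Capella + Canopus + Sirius: cost 9 + 6 + 8 = 23 ≤ 28, return 10 + 5 + 11 = 26.
Best is Capella, Sirius, and Rigel with total return 31.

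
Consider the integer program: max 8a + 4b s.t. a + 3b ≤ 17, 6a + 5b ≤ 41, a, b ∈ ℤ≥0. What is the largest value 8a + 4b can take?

52

(a,b)=(6,1): 1·6+3·1=9≤17, 6·6+5·1=41≤41, objective 52.
(a,b)=(6,0): 1·6+3·0=6≤17, 6·6+5·0=36≤41, objective 48.
(a,b)=(5,2): 1·5+3·2=11≤17, 6·5+5·2=40≤41, objective 48.
(a,b)=(5,1): 1·5+3·1=8≤17, 6·5+5·1=35≤41, objective 44.
The best lattice point is (6,1), giving 52.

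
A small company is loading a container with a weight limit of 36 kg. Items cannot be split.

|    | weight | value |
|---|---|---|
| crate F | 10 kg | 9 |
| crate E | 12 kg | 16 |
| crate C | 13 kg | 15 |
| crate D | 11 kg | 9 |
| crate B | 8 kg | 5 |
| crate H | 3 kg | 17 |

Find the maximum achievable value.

53

Allowing fractional choices, the relaxed optimum would be about 55.2, but items are indivisible.
crate E + crate C + crate B + crate H: weight 12 + 13 + 8 + 3 = 36 ≤ 36, value 16 + 15 + 5 + 17 = 53.
crate F + crate E + crate D + crate H: weight 10 + 12 + 11 + 3 = 36 ≤ 36, value 9 + 16 + 9 + 17 = 51.
crate E + crate C + crate H: weight 12 + 13 + 3 = 28 ≤ 36, value 16 + 15 + 17 = 48.
Best is crate E, crate C, crate B, and crate H with total value 53.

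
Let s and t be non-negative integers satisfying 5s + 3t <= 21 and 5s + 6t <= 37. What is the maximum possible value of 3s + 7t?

Relaxing integrality, the LP optimum is 43.17 at (s,t) = (0, 6.17), which is not an integer point.
(s,t)=(0,6): 5·0+3·6=18≤21, 5·0+6·6=36≤37, objective 42.
(s,t)=(1,5): 5·1+3·5=20≤21, 5·1+6·5=35≤37, objective 38.
The best lattice point is (0,6), giving 42.

42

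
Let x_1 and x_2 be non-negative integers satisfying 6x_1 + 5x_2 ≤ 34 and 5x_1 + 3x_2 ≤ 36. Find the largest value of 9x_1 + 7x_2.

The continuous relaxation peaks at (5.67, 0) with value 51.00; rounding to a feasible lattice point costs some objective.
(x_1,x_2)=(4,2) is feasible, giving 50.
(x_1,x_2)=(3,3) is feasible, giving 48.
(x_1,x_2)=(5,0) is feasible, giving 45.
(x_1,x_2)=(4,1) is feasible, giving 43.
Maximum is 50 at (x_1,x_2)=(4,2).

50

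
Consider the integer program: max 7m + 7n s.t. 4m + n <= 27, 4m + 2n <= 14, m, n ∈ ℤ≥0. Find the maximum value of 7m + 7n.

(m,n)=(0,7): 4·0+1·7=7≤27, 4·0+2·7=14≤14, objective 49.
(m,n)=(0,6): 4·0+1·6=6≤27, 4·0+2·6=12≤14, objective 42.
No feasible integer point exceeds 49.

49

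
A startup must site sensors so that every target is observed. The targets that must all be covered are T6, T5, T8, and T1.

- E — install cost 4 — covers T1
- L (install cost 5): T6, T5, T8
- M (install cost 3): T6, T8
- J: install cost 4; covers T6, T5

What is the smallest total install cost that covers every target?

Choose E and L: together they cover T6, T5, T8, T1 — every target.
Total install cost: 4 + 5 = 9.

9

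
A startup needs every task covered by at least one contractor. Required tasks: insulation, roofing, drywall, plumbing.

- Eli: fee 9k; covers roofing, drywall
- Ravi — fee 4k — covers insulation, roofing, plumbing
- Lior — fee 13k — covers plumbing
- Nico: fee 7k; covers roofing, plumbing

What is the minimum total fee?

Choose Eli and Ravi: together they cover insulation, roofing, drywall, plumbing — every task.
Total fee: 9 + 4 = 13.

13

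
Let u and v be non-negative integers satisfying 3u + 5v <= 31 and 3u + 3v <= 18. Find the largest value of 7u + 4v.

42

(u,v)=(6,0): 3·6+5·0=18≤31, 3·6+3·0=18≤18, objective 42.
(u,v)=(5,1): 3·5+5·1=20≤31, 3·5+3·1=18≤18, objective 39.
(u,v)=(5,0): 3·5+5·0=15≤31, 3·5+3·0=15≤18, objective 35.
No feasible integer point exceeds 42.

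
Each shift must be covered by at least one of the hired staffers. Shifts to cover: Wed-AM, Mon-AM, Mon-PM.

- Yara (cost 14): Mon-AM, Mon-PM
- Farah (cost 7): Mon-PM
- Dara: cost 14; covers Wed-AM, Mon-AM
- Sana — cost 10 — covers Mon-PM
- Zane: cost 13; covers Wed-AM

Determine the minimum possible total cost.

The greedy cost-per-new-shift heuristic would pick Yara and Zane for 27, but a cheaper cover exists.
Choose Farah and Dara: together they cover Wed-AM, Mon-AM, Mon-PM — every shift.
Total cost: 7 + 14 = 21.
No cover costs less than 21.

21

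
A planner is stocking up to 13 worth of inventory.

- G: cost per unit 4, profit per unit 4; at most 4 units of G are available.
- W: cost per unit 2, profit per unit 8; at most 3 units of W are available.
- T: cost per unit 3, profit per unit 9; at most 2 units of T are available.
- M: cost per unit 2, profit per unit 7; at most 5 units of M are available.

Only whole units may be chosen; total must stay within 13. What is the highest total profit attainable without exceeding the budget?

This is a bounded integer knapsack.
3×W, 1×T, and 2×M: cost 13 ≤ 13, profit 3·8 + 1·9 + 2·7 = 47.
2×W, 1×T, and 3×M: cost 13 ≤ 13, profit 2·8 + 1·9 + 3·7 = 46.
Best is 47.

47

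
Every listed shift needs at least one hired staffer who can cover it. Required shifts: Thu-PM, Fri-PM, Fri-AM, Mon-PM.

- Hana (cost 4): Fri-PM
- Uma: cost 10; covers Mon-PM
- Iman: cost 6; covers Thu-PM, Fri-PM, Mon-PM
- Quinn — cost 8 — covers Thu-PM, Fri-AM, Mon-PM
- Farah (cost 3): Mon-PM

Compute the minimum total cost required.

12

The greedy cost-per-new-shift heuristic would pick Iman and Quinn for 14, but a cheaper cover exists.
Choose Hana and Quinn: together they cover Thu-PM, Fri-PM, Fri-AM, Mon-PM — every shift.
Total cost: 4 + 8 = 12.
No cover costs less than 12.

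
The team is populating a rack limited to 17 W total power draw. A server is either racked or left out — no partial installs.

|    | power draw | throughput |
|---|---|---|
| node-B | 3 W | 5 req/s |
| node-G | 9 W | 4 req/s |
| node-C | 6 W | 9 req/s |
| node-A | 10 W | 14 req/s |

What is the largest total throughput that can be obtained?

Treat it as a binary knapsack problem.
Allowing fractional choices, the relaxed optimum would be about 25.2, but servers are indivisible.
node-B + node-A: power draw 3 + 10 = 13 ≤ 17, throughput 5 + 14 = 19.
node-B + node-C: power draw 3 + 6 = 9 ≤ 17, throughput 5 + 9 = 14.
node-C + node-A: power draw 6 + 10 = 16 ≤ 17, throughput 9 + 14 = 23.
Best is node-C and node-A with total throughput 23.

23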